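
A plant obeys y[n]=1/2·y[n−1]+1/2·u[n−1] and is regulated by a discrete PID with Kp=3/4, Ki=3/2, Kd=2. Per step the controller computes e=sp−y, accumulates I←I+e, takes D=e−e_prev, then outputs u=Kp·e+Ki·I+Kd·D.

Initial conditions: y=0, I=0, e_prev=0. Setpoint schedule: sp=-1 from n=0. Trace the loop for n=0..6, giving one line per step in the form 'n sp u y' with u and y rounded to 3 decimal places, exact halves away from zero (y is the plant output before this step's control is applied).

(exact arithmetic carried between steps; '≈' marks a value shown rounded to 6 d.p. or computed from one; I and e_prev carry over from the previous line; the table rounds u and y to 3 d.p., halves away from zero)
n=0: y=0, sp=-1, e=sp−y=-1; I=-1, D=e−e_prev=-1; u=3/4·(-1)+3/2·(-1)+2·(-1)=-4.25; next y=1/2·0+1/2·(-4.25)=-2.125
n=1: y=-2.125, sp=-1, e=sp−y=1.125; I=0.125, D=e−e_prev=2.125; u=3/4·1.125+3/2·0.125+2·2.125=5.28125; next y=1/2·(-2.125)+1/2·5.28125=1.578125
n=2: y=1.578125, sp=-1, e=sp−y=-2.578125; I=-2.453125, D=e−e_prev=-3.703125; u=3/4·(-2.578125)+3/2·(-2.453125)+2·(-3.703125)≈-13.019531; next y=1/2·1.578125+1/2·(-13.019531)≈-5.720703
n=3: y≈-5.720703, sp=-1, e=sp−y≈4.720703; I≈2.267578, D=e−e_prev≈7.298828; u=3/4·4.720703+3/2·2.267578+2·7.298828≈21.539551; next y=1/2·(-5.720703)+1/2·21.539551≈7.909424
n=4: y≈7.909424, sp=-1, e=sp−y≈-8.909424; I≈-6.641846, D=e−e_prev≈-13.630127; u=3/4·(-8.909424)+3/2·(-6.641846)+2·(-13.630127)≈-43.905090; next y=1/2·7.909424+1/2·(-43.905090)≈-17.997833
n=5: y≈-17.997833, sp=-1, e=sp−y≈16.997833; I≈10.355988, D=e−e_prev≈25.907257; u=3/4·16.997833+3/2·10.355988+2·25.907257≈80.096870; next y=1/2·(-17.997833)+1/2·80.096870≈31.049519
n=6: y≈31.049519, sp=-1, e=sp−y≈-32.049519; I≈-21.693531, D=e−e_prev≈-49.047352; u=3/4·(-32.049519)+3/2·(-21.693531)+2·(-49.047352)≈-154.672139; next y=1/2·31.049519+1/2·(-154.672139)≈-61.811310

0 -1 -4.250 0.000
1 -1 5.281 -2.125
2 -1 -13.020 1.578
3 -1 21.540 -5.721
4 -1 -43.905 7.909
5 -1 80.097 -17.998
6 -1 -154.672 31.050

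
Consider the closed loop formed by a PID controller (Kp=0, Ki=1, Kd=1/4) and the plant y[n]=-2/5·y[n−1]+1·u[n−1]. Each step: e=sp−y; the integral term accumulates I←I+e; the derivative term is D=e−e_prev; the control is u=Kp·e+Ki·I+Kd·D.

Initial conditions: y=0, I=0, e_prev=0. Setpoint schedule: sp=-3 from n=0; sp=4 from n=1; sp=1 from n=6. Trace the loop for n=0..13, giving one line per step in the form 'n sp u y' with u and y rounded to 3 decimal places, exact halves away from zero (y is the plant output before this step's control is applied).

(exact arithmetic carried between steps; '≈' marks a value shown rounded to 6 d.p. or computed from one; I and e_prev carry over from the previous line; the table rounds u and y to 3 d.p., halves away from zero)
n=0: y=0, sp=-3, e=sp−y=-3; I=-3, D=e−e_prev=-3; u=0·(-3)+1·(-3)+1/4·(-3)=-3.75; next y=-2/5·0+1·(-3.75)=-3.75
n=1: y=-3.75, sp=4, e=sp−y=7.75; I=4.75, D=e−e_prev=10.75; u=0·7.75+1·4.75+1/4·10.75=7.4375; next y=-2/5·(-3.75)+1·7.4375=8.9375
n=2: y=8.9375, sp=4, e=sp−y=-4.9375; I=-0.1875, D=e−e_prev=-12.6875; u=0·(-4.9375)+1·(-0.1875)+1/4·(-12.6875)=-3.359375; next y=-2/5·8.9375+1·(-3.359375)=-6.934375
n=3: y=-6.934375, sp=4, e=sp−y=10.934375; I=10.746875, D=e−e_prev=15.871875; u=0·10.934375+1·10.746875+1/4·15.871875≈14.714844; next y=-2/5·(-6.934375)+1·14.714844≈17.488594
n=4: y≈17.488594, sp=4, e=sp−y≈-13.488594; I≈-2.741719, D=e−e_prev≈-24.422969; u=0·(-13.488594)+1·(-2.741719)+1/4·(-24.422969)≈-8.847461; next y=-2/5·17.488594+1·(-8.847461)≈-15.842898
n=5: y≈-15.842898, sp=4, e=sp−y≈19.842898; I≈17.101180, D=e−e_prev≈33.331492; u=0·19.842898+1·17.101180+1/4·33.331492≈25.434053; next y=-2/5·(-15.842898)+1·25.434053≈31.771212
n=6: y≈31.771212, sp=1, e=sp−y≈-30.771212; I≈-13.670032, D=e−e_prev≈-50.614111; u=0·(-30.771212)+1·(-13.670032)+1/4·(-50.614111)≈-26.323560; next y=-2/5·31.771212+1·(-26.323560)≈-39.032045
n=7: y≈-39.032045, sp=1, e=sp−y≈40.032045; I≈26.362012, D=e−e_prev≈70.803257; u=0·40.032045+1·26.362012+1/4·70.803257≈44.062827; next y=-2/5·(-39.032045)+1·44.062827≈59.675645
n=8: y≈59.675645, sp=1, e=sp−y≈-58.675645; I≈-32.313632, D=e−e_prev≈-98.707690; u=0·(-58.675645)+1·(-32.313632)+1/4·(-98.707690)≈-56.990555; next y=-2/5·59.675645+1·(-56.990555)≈-80.860812
n=9: y≈-80.860812, sp=1, e=sp−y≈81.860812; I≈49.547180, D=e−e_prev≈140.536457; u=0·81.860812+1·49.547180+1/4·140.536457≈84.681295; next y=-2/5·(-80.860812)+1·84.681295≈117.025620
n=10: y≈117.025620, sp=1, e=sp−y≈-116.025620; I≈-66.478439, D=e−e_prev≈-197.886432; u=0·(-116.025620)+1·(-66.478439)+1/4·(-197.886432)≈-115.950047; next y=-2/5·117.025620+1·(-115.950047)≈-162.760295
n=11: y≈-162.760295, sp=1, e=sp−y≈163.760295; I≈97.281856, D=e−e_prev≈279.785915; u=0·163.760295+1·97.281856+1/4·279.785915≈167.228335; next y=-2/5·(-162.760295)+1·167.228335≈232.332453
n=12: y≈232.332453, sp=1, e=sp−y≈-231.332453; I≈-134.050597, D=e−e_prev≈-395.092748; u=0·(-231.332453)+1·(-134.050597)+1/4·(-395.092748)≈-232.823784; next y=-2/5·232.332453+1·(-232.823784)≈-325.756765
n=13: y≈-325.756765, sp=1, e=sp−y≈326.756765; I≈192.706168, D=e−e_prev≈558.089217; u=0·326.756765+1·192.706168+1/4·558.089217≈332.228472; next y=-2/5·(-325.756765)+1·332.228472≈462.531178

0 -3 -3.750 0.000
1 4 7.438 -3.750
2 4 -3.359 8.938
3 4 14.715 -6.934
4 4 -8.847 17.489
5 4 25.434 -15.843
6 1 -26.324 31.771
7 1 44.063 -39.032
8 1 -56.991 59.676
9 1 84.681 -80.861
10 1 -115.950 117.026
11 1 167.228 -162.760
12 1 -232.824 232.332
13 1 332.228 -325.757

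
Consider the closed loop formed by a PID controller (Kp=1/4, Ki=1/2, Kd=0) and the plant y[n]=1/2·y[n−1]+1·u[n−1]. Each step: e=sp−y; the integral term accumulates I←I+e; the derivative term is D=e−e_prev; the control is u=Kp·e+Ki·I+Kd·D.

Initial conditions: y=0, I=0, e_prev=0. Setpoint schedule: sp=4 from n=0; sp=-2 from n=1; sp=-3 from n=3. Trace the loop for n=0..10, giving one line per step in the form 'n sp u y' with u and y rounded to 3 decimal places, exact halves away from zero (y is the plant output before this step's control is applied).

0 4 3.000 0.000
1 -2 -1.750 3.000
2 -2 -1.813 -0.250
3 -3 -2.172 -1.938
4 -3 -1.801 -3.141
5 -3 -1.558 -3.371
6 -3 -1.468 -3.243
7 -3 -1.462 -3.090
8 -3 -1.479 -3.006
9 -3 -1.494 -2.982
10 -3 -1.501 -2.985

(exact arithmetic carried between steps; '≈' marks a value shown rounded to 6 d.p. or computed from one; I and e_prev carry over from the previous line; the table rounds u and y to 3 d.p., halves away from zero)
n=0: y=0, sp=4, e=sp−y=4; I=4, D=e−e_prev=4; u=1/4·4+1/2·4+0·4=3; next y=1/2·0+1·3=3
n=1: y=3, sp=-2, e=sp−y=-5; I=-1, D=e−e_prev=-9; u=1/4·(-5)+1/2·(-1)+0·(-9)=-1.75; next y=1/2·3+1·(-1.75)=-0.25
n=2: y=-0.25, sp=-2, e=sp−y=-1.75; I=-2.75, D=e−e_prev=3.25; u=1/4·(-1.75)+1/2·(-2.75)+0·3.25=-1.8125; next y=1/2·(-0.25)+1·(-1.8125)=-1.9375
n=3: y=-1.9375, sp=-3, e=sp−y=-1.0625; I=-3.8125, D=e−e_prev=0.6875; u=1/4·(-1.0625)+1/2·(-3.8125)+0·0.6875=-2.171875; next y=1/2·(-1.9375)+1·(-2.171875)=-3.140625
n=4: y=-3.140625, sp=-3, e=sp−y=0.140625; I=-3.671875, D=e−e_prev=1.203125; u=1/4·0.140625+1/2·(-3.671875)+0·1.203125≈-1.800781; next y=1/2·(-3.140625)+1·(-1.800781)≈-3.371094
n=5: y≈-3.371094, sp=-3, e=sp−y≈0.371094; I≈-3.300781, D=e−e_prev≈0.230469; u=1/4·0.371094+1/2·(-3.300781)+0·0.230469≈-1.557617; next y=1/2·(-3.371094)+1·(-1.557617)≈-3.243164
n=6: y≈-3.243164, sp=-3, e=sp−y≈0.243164; I≈-3.057617, D=e−e_prev≈-0.127930; u=1/4·0.243164+1/2·(-3.057617)+0·(-0.127930)≈-1.468018; next y=1/2·(-3.243164)+1·(-1.468018)≈-3.089600
n=7: y≈-3.089600, sp=-3, e=sp−y≈0.089600; I≈-2.968018, D=e−e_prev≈-0.153564; u=1/4·0.089600+1/2·(-2.968018)+0·(-0.153564)≈-1.461609; next y=1/2·(-3.089600)+1·(-1.461609)≈-3.006409
n=8: y≈-3.006409, sp=-3, e=sp−y≈0.006409; I≈-2.961609, D=e−e_prev≈-0.083191; u=1/4·0.006409+1/2·(-2.961609)+0·(-0.083191)≈-1.479202; next y=1/2·(-3.006409)+1·(-1.479202)≈-2.982407
n=9: y≈-2.982407, sp=-3, e=sp−y≈-0.017593; I≈-2.979202, D=e−e_prev≈-0.024002; u=1/4·(-0.017593)+1/2·(-2.979202)+0·(-0.024002)≈-1.493999; next y=1/2·(-2.982407)+1·(-1.493999)≈-2.985203
n=10: y≈-2.985203, sp=-3, e=sp−y≈-0.014797; I≈-2.993999, D=e−e_prev≈0.002796; u=1/4·(-0.014797)+1/2·(-2.993999)+0·0.002796≈-1.500699; next y=1/2·(-2.985203)+1·(-1.500699)≈-2.993300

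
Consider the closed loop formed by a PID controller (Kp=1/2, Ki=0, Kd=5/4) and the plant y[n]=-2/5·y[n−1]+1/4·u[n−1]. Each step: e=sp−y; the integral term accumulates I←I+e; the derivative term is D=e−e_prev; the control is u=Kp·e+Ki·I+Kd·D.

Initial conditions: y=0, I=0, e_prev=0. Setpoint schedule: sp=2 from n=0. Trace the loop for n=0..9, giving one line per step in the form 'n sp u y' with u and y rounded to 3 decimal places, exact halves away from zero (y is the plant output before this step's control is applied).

0 2 3.500 0.000
1 2 -0.531 0.875
2 2 2.939 -0.483
3 2 -1.227 0.928
4 2 3.346 -0.678
5 2 -1.786 1.108
6 2 3.941 -0.890
7 2 -2.459 1.341
8 2 4.691 -1.151
9 2 -3.297 1.633

(exact arithmetic carried between steps; '≈' marks a value shown rounded to 6 d.p. or computed from one; I and e_prev carry over from the previous line; the table rounds u and y to 3 d.p., halves away from zero)
n=0: y=0, sp=2, e=sp−y=2; I=2, D=e−e_prev=2; u=1/2·2+0·2+5/4·2=3.5; next y=-2/5·0+1/4·3.5=0.875
n=1: y=0.875, sp=2, e=sp−y=1.125; I=3.125, D=e−e_prev=-0.875; u=1/2·1.125+0·3.125+5/4·(-0.875)=-0.53125; next y=-2/5·0.875+1/4·(-0.53125)≈-0.482813
n=2: y≈-0.482813, sp=2, e=sp−y≈2.482813; I≈5.607813, D=e−e_prev≈1.357813; u=1/2·2.482813+0·5.607813+5/4·1.357813≈2.938672; next y=-2/5·(-0.482813)+1/4·2.938672≈0.927793
n=3: y≈0.927793, sp=2, e=sp−y≈1.072207; I≈6.680020, D=e−e_prev≈-1.410605; u=1/2·1.072207+0·6.680020+5/4·(-1.410605)≈-1.227153; next y=-2/5·0.927793+1/4·(-1.227153)≈-0.677906
n=4: y≈-0.677906, sp=2, e=sp−y≈2.677906; I≈9.357925, D=e−e_prev≈1.605698; u=1/2·2.677906+0·9.357925+5/4·1.605698≈3.346076; next y=-2/5·(-0.677906)+1/4·3.346076≈1.107681
n=5: y≈1.107681, sp=2, e=sp−y≈0.892319; I≈10.250244, D=e−e_prev≈-1.785587; u=1/2·0.892319+0·10.250244+5/4·(-1.785587)≈-1.785824; next y=-2/5·1.107681+1/4·(-1.785824)≈-0.889528
n=6: y≈-0.889528, sp=2, e=sp−y≈2.889528; I≈13.139772, D=e−e_prev≈1.997210; u=1/2·2.889528+0·13.139772+5/4·1.997210≈3.941276; next y=-2/5·(-0.889528)+1/4·3.941276≈1.341130
n=7: y≈1.341130, sp=2, e=sp−y≈0.658870; I≈13.798642, D=e−e_prev≈-2.230659; u=1/2·0.658870+0·13.798642+5/4·(-2.230659)≈-2.458889; next y=-2/5·1.341130+1/4·(-2.458889)≈-1.151174
n=8: y≈-1.151174, sp=2, e=sp−y≈3.151174; I≈16.949816, D=e−e_prev≈2.492305; u=1/2·3.151174+0·16.949816+5/4·2.492305≈4.690968; next y=-2/5·(-1.151174)+1/4·4.690968≈1.633212
n=9: y≈1.633212, sp=2, e=sp−y≈0.366788; I≈17.316604, D=e−e_prev≈-2.784386; u=1/2·0.366788+0·17.316604+5/4·(-2.784386)≈-3.297089; next y=-2/5·1.633212+1/4·(-3.297089)≈-1.477557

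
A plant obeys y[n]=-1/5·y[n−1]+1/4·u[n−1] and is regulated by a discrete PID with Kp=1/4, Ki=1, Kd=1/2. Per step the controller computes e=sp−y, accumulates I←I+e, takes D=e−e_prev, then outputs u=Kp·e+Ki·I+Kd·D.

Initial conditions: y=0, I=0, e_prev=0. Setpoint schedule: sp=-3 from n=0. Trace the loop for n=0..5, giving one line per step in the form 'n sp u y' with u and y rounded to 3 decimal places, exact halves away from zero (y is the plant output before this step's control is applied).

0 -3 -5.250 0.000
1 -3 -4.453 -1.313
2 -3 -7.605 -0.851
3 -3 -7.983 -1.731
4 -3 -9.835 -1.649
5 -3 -10.306 -2.129

(exact arithmetic carried between steps; '≈' marks a value shown rounded to 6 d.p. or computed from one; I and e_prev carry over from the previous line; the table rounds u and y to 3 d.p., halves away from zero)
n=0: y=0, sp=-3, e=sp−y=-3; I=-3, D=e−e_prev=-3; u=1/4·(-3)+1·(-3)+1/2·(-3)=-5.25; next y=-1/5·0+1/4·(-5.25)=-1.3125
n=1: y=-1.3125, sp=-3, e=sp−y=-1.6875; I=-4.6875, D=e−e_prev=1.3125; u=1/4·(-1.6875)+1·(-4.6875)+1/2·1.3125=-4.453125; next y=-1/5·(-1.3125)+1/4·(-4.453125)≈-0.850781
n=2: y≈-0.850781, sp=-3, e=sp−y≈-2.149219; I≈-6.836719, D=e−e_prev≈-0.461719; u=1/4·(-2.149219)+1·(-6.836719)+1/2·(-0.461719)≈-7.604883; next y=-1/5·(-0.850781)+1/4·(-7.604883)≈-1.731064
n=3: y≈-1.731064, sp=-3, e=sp−y≈-1.268936; I≈-8.105654, D=e−e_prev≈0.880283; u=1/4·(-1.268936)+1·(-8.105654)+1/2·0.880283≈-7.982747; next y=-1/5·(-1.731064)+1/4·(-7.982747)≈-1.649474
n=4: y≈-1.649474, sp=-3, e=sp−y≈-1.350526; I≈-9.456181, D=e−e_prev≈-0.081591; u=1/4·(-1.350526)+1·(-9.456181)+1/2·(-0.081591)≈-9.834607; next y=-1/5·(-1.649474)+1/4·(-9.834607)≈-2.128757
n=5: y≈-2.128757, sp=-3, e=sp−y≈-0.871243; I≈-10.327423, D=e−e_prev≈0.479283; u=1/4·(-0.871243)+1·(-10.327423)+1/2·0.479283≈-10.305592; next y=-1/5·(-2.128757)+1/4·(-10.305592)≈-2.150647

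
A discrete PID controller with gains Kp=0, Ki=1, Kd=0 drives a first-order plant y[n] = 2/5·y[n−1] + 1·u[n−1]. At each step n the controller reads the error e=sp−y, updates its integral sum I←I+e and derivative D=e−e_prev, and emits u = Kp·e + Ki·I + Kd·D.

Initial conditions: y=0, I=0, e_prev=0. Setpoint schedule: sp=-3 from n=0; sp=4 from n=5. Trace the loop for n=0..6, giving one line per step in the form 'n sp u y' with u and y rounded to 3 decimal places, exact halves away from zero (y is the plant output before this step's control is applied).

0 -3 -3.000 0.000
1 -3 -3.000 -3.000
2 -3 -1.800 -4.200
3 -3 -1.320 -3.480
4 -3 -1.608 -2.712
5 4 5.085 -2.693
6 4 5.077 4.008

(exact arithmetic carried between steps; '≈' marks a value shown rounded to 6 d.p. or computed from one; I and e_prev carry over from the previous line; the table rounds u and y to 3 d.p., halves away from zero)
n=0: y=0, sp=-3, e=sp−y=-3; I=-3, D=e−e_prev=-3; u=0·(-3)+1·(-3)+0·(-3)=-3; next y=2/5·0+1·(-3)=-3
n=1: y=-3, sp=-3, e=sp−y=0; I=-3, D=e−e_prev=3; u=0·0+1·(-3)+0·3=-3; next y=2/5·(-3)+1·(-3)=-4.2
n=2: y=-4.2, sp=-3, e=sp−y=1.2; I=-1.8, D=e−e_prev=1.2; u=0·1.2+1·(-1.8)+0·1.2=-1.8; next y=2/5·(-4.2)+1·(-1.8)=-3.48
n=3: y=-3.48, sp=-3, e=sp−y=0.48; I=-1.32, D=e−e_prev=-0.72; u=0·0.48+1·(-1.32)+0·(-0.72)=-1.32; next y=2/5·(-3.48)+1·(-1.32)=-2.712
n=4: y=-2.712, sp=-3, e=sp−y=-0.288; I=-1.608, D=e−e_prev=-0.768; u=0·(-0.288)+1·(-1.608)+0·(-0.768)=-1.608; next y=2/5·(-2.712)+1·(-1.608)=-2.6928
n=5: y=-2.6928, sp=4, e=sp−y=6.6928; I=5.0848, D=e−e_prev=6.9808; u=0·6.6928+1·5.0848+0·6.9808=5.0848; next y=2/5·(-2.6928)+1·5.0848=4.00768
n=6: y=4.00768, sp=4, e=sp−y=-0.00768; I=5.07712, D=e−e_prev=-6.70048; u=0·(-0.00768)+1·5.07712+0·(-6.70048)=5.07712; next y=2/5·4.00768+1·5.07712=6.680192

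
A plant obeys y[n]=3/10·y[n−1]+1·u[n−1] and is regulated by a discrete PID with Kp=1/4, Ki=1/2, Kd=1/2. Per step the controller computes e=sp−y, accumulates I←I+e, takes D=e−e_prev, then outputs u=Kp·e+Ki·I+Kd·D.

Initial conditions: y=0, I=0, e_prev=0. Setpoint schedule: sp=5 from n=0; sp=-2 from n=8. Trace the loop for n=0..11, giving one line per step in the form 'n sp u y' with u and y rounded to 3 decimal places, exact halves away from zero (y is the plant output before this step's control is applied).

0 5 6.250 0.000
1 5 -1.563 6.250
2 5 8.359 0.313
3 5 -2.441 8.453
4 5 10.351 0.095
5 5 -4.231 10.379
6 5 12.592 -1.118
7 5 -6.816 12.257
8 -2 6.738 -3.139
9 -2 -8.059 5.796
10 -2 7.656 -6.320
11 -2 -11.342 5.759

(exact arithmetic carried between steps; '≈' marks a value shown rounded to 6 d.p. or computed from one; I and e_prev carry over from the previous line; the table rounds u and y to 3 d.p., halves away from zero)
n=0: y=0, sp=5, e=sp−y=5; I=5, D=e−e_prev=5; u=1/4·5+1/2·5+1/2·5=6.25; next y=3/10·0+1·6.25=6.25
n=1: y=6.25, sp=5, e=sp−y=-1.25; I=3.75, D=e−e_prev=-6.25; u=1/4·(-1.25)+1/2·3.75+1/2·(-6.25)=-1.5625; next y=3/10·6.25+1·(-1.5625)=0.3125
n=2: y=0.3125, sp=5, e=sp−y=4.6875; I=8.4375, D=e−e_prev=5.9375; u=1/4·4.6875+1/2·8.4375+1/2·5.9375=8.359375; next y=3/10·0.3125+1·8.359375=8.453125
n=3: y=8.453125, sp=5, e=sp−y=-3.453125; I=4.984375, D=e−e_prev=-8.140625; u=1/4·(-3.453125)+1/2·4.984375+1/2·(-8.140625)≈-2.441406; next y=3/10·8.453125+1·(-2.441406)≈0.094531
n=4: y≈0.094531, sp=5, e=sp−y≈4.905469; I≈9.889844, D=e−e_prev≈8.358594; u=1/4·4.905469+1/2·9.889844+1/2·8.358594≈10.350586; next y=3/10·0.094531+1·10.350586≈10.378945
n=5: y≈10.378945, sp=5, e=sp−y≈-5.378945; I≈4.510898, D=e−e_prev≈-10.284414; u=1/4·(-5.378945)+1/2·4.510898+1/2·(-10.284414)≈-4.231494; next y=3/10·10.378945+1·(-4.231494)≈-1.117811
n=6: y≈-1.117811, sp=5, e=sp−y≈6.117811; I≈10.628709, D=e−e_prev≈11.496756; u=1/4·6.117811+1/2·10.628709+1/2·11.496756≈12.592185; next y=3/10·(-1.117811)+1·12.592185≈12.256842
n=7: y≈12.256842, sp=5, e=sp−y≈-7.256842; I≈3.371867, D=e−e_prev≈-13.374652; u=1/4·(-7.256842)+1/2·3.371867+1/2·(-13.374652)≈-6.815603; next y=3/10·12.256842+1·(-6.815603)≈-3.138551
n=8: y≈-3.138551, sp=-2, e=sp−y≈1.138551; I≈4.510418, D=e−e_prev≈8.395392; u=1/4·1.138551+1/2·4.510418+1/2·8.395392≈6.737543; next y=3/10·(-3.138551)+1·6.737543≈5.795978
n=9: y≈5.795978, sp=-2, e=sp−y≈-7.795978; I≈-3.285560, D=e−e_prev≈-8.934528; u=1/4·(-7.795978)+1/2·(-3.285560)+1/2·(-8.934528)≈-8.059038; next y=3/10·5.795978+1·(-8.059038)≈-6.320245
n=10: y≈-6.320245, sp=-2, e=sp−y≈4.320245; I≈1.034685, D=e−e_prev≈12.116223; u=1/4·4.320245+1/2·1.034685+1/2·12.116223≈7.655515; next y=3/10·(-6.320245)+1·7.655515≈5.759442
n=11: y≈5.759442, sp=-2, e=sp−y≈-7.759442; I≈-6.724756, D=e−e_prev≈-12.079687; u=1/4·(-7.759442)+1/2·(-6.724756)+1/2·(-12.079687)≈-11.342082; next y=3/10·5.759442+1·(-11.342082)≈-9.614250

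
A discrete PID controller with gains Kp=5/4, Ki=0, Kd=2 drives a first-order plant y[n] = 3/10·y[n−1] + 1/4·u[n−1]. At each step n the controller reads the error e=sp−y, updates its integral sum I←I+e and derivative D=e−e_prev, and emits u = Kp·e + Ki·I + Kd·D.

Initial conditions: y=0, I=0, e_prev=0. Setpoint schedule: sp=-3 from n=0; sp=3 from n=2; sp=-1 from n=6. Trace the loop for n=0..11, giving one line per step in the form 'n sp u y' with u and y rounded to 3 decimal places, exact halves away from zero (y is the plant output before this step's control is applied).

(exact arithmetic carried between steps; '≈' marks a value shown rounded to 6 d.p. or computed from one; I and e_prev carry over from the previous line; the table rounds u and y to 3 d.p., halves away from zero)
n=0: y=0, sp=-3, e=sp−y=-3; I=-3, D=e−e_prev=-3; u=5/4·(-3)+0·(-3)+2·(-3)=-9.75; next y=3/10·0+1/4·(-9.75)=-2.4375
n=1: y=-2.4375, sp=-3, e=sp−y=-0.5625; I=-3.5625, D=e−e_prev=2.4375; u=5/4·(-0.5625)+0·(-3.5625)+2·2.4375=4.171875; next y=3/10·(-2.4375)+1/4·4.171875≈0.311719
n=2: y≈0.311719, sp=3, e=sp−y≈2.688281; I≈-0.874219, D=e−e_prev≈3.250781; u=5/4·2.688281+0·(-0.874219)+2·3.250781≈9.861914; next y=3/10·0.311719+1/4·9.861914≈2.558994
n=3: y≈2.558994, sp=3, e=sp−y≈0.441006; I≈-0.433213, D=e−e_prev≈-2.247275; u=5/4·0.441006+0·(-0.433213)+2·(-2.247275)≈-3.943293; next y=3/10·2.558994+1/4·(-3.943293)≈-0.218125
n=4: y≈-0.218125, sp=3, e=sp−y≈3.218125; I≈2.784912, D=e−e_prev≈2.777119; u=5/4·3.218125+0·2.784912+2·2.777119≈9.576895; next y=3/10·(-0.218125)+1/4·9.576895≈2.328786
n=5: y≈2.328786, sp=3, e=sp−y≈0.671214; I≈3.456126, D=e−e_prev≈-2.546911; u=5/4·0.671214+0·3.456126+2·(-2.546911)≈-4.254805; next y=3/10·2.328786+1/4·(-4.254805)≈-0.365065
n=6: y≈-0.365065, sp=-1, e=sp−y≈-0.634935; I≈2.821192, D=e−e_prev≈-1.306148; u=5/4·(-0.634935)+0·2.821192+2·(-1.306148)≈-3.405965; next y=3/10·(-0.365065)+1/4·(-3.405965)≈-0.961011
n=7: y≈-0.961011, sp=-1, e=sp−y≈-0.038989; I≈2.782202, D=e−e_prev≈0.595945; u=5/4·(-0.038989)+0·2.782202+2·0.595945≈1.143154; next y=3/10·(-0.961011)+1/4·1.143154≈-0.002515
n=8: y≈-0.002515, sp=-1, e=sp−y≈-0.997485; I≈1.784717, D=e−e_prev≈-0.958496; u=5/4·(-0.997485)+0·1.784717+2·(-0.958496)≈-3.163849; next y=3/10·(-0.002515)+1/4·(-3.163849)≈-0.791717
n=9: y≈-0.791717, sp=-1, e=sp−y≈-0.208283; I≈1.576434, D=e−e_prev≈0.789202; u=5/4·(-0.208283)+0·1.576434+2·0.789202≈1.318050; next y=3/10·(-0.791717)+1/4·1.318050≈0.091997
n=10: y≈0.091997, sp=-1, e=sp−y≈-1.091997; I≈0.484436, D=e−e_prev≈-0.883714; u=5/4·(-1.091997)+0·0.484436+2·(-0.883714)≈-3.132425; next y=3/10·0.091997+1/4·(-3.132425)≈-0.755507
n=11: y≈-0.755507, sp=-1, e=sp−y≈-0.244493; I≈0.239943, D=e−e_prev≈0.847504; u=5/4·(-0.244493)+0·0.239943+2·0.847504≈1.389393; next y=3/10·(-0.755507)+1/4·1.389393≈0.120696

0 -3 -9.750 0.000
1 -3 4.172 -2.438
2 3 9.862 0.312
3 3 -3.943 2.559
4 3 9.577 -0.218
5 3 -4.255 2.329
6 -1 -3.406 -0.365
7 -1 1.143 -0.961
8 -1 -3.164 -0.003
9 -1 1.318 -0.792
10 -1 -3.132 0.092
11 -1 1.389 -0.756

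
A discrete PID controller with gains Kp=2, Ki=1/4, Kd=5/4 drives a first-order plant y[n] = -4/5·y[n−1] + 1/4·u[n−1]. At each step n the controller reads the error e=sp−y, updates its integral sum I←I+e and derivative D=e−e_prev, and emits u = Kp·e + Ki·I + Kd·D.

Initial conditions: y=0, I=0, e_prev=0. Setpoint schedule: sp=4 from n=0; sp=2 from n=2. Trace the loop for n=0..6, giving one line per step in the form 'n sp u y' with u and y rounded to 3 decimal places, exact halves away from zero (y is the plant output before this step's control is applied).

0 4 14.000 0.000
1 4 -2.250 3.500
2 2 19.269 -3.363
3 2 -23.513 7.507
4 2 56.567 -11.884
5 2 -88.566 23.649
6 2 176.920 -41.060

(exact arithmetic carried between steps; '≈' marks a value shown rounded to 6 d.p. or computed from one; I and e_prev carry over from the previous line; the table rounds u and y to 3 d.p., halves away from zero)
n=0: y=0, sp=4, e=sp−y=4; I=4, D=e−e_prev=4; u=2·4+1/4·4+5/4·4=14; next y=-4/5·0+1/4·14=3.5
n=1: y=3.5, sp=4, e=sp−y=0.5; I=4.5, D=e−e_prev=-3.5; u=2·0.5+1/4·4.5+5/4·(-3.5)=-2.25; next y=-4/5·3.5+1/4·(-2.25)=-3.3625
n=2: y=-3.3625, sp=2, e=sp−y=5.3625; I=9.8625, D=e−e_prev=4.8625; u=2·5.3625+1/4·9.8625+5/4·4.8625=19.26875; next y=-4/5·(-3.3625)+1/4·19.26875≈7.507188
n=3: y≈7.507188, sp=2, e=sp−y≈-5.507188; I≈4.355313, D=e−e_prev≈-10.869688; u=2·(-5.507188)+1/4·4.355313+5/4·(-10.869688)≈-23.512656; next y=-4/5·7.507188+1/4·(-23.512656)≈-11.883914
n=4: y≈-11.883914, sp=2, e=sp−y≈13.883914; I≈18.239227, D=e−e_prev≈19.391102; u=2·13.883914+1/4·18.239227+5/4·19.391102≈56.566512; next y=-4/5·(-11.883914)+1/4·56.566512≈23.648759
n=5: y≈23.648759, sp=2, e=sp−y≈-21.648759; I≈-3.409533, D=e−e_prev≈-35.532673; u=2·(-21.648759)+1/4·(-3.409533)+5/4·(-35.532673)≈-88.565743; next y=-4/5·23.648759+1/4·(-88.565743)≈-41.060443
n=6: y≈-41.060443, sp=2, e=sp−y≈43.060443; I≈39.650910, D=e−e_prev≈64.709202; u=2·43.060443+1/4·39.650910+5/4·64.709202≈176.920117; next y=-4/5·(-41.060443)+1/4·176.920117≈77.078384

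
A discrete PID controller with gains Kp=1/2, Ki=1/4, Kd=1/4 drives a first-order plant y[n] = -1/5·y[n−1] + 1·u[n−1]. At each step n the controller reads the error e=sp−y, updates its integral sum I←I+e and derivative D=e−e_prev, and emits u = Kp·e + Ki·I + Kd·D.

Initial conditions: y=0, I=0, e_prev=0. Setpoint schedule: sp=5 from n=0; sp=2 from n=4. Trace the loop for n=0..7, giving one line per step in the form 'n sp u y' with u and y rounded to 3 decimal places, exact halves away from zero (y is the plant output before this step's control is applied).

(exact arithmetic carried between steps; '≈' marks a value shown rounded to 6 d.p. or computed from one; I and e_prev carry over from the previous line; the table rounds u and y to 3 d.p., halves away from zero)
n=0: y=0, sp=5, e=sp−y=5; I=5, D=e−e_prev=5; u=1/2·5+1/4·5+1/4·5=5; next y=-1/5·0+1·5=5
n=1: y=5, sp=5, e=sp−y=0; I=5, D=e−e_prev=-5; u=1/2·0+1/4·5+1/4·(-5)=0; next y=-1/5·5+1·0=-1
n=2: y=-1, sp=5, e=sp−y=6; I=11, D=e−e_prev=6; u=1/2·6+1/4·11+1/4·6=7.25; next y=-1/5·(-1)+1·7.25=7.45
n=3: y=7.45, sp=5, e=sp−y=-2.45; I=8.55, D=e−e_prev=-8.45; u=1/2·(-2.45)+1/4·8.55+1/4·(-8.45)=-1.2; next y=-1/5·7.45+1·(-1.2)=-2.69
n=4: y=-2.69, sp=2, e=sp−y=4.69; I=13.24, D=e−e_prev=7.14; u=1/2·4.69+1/4·13.24+1/4·7.14=7.44; next y=-1/5·(-2.69)+1·7.44=7.978
n=5: y=7.978, sp=2, e=sp−y=-5.978; I=7.262, D=e−e_prev=-10.668; u=1/2·(-5.978)+1/4·7.262+1/4·(-10.668)=-3.8405; next y=-1/5·7.978+1·(-3.8405)=-5.4361
n=6: y=-5.4361, sp=2, e=sp−y=7.4361; I=14.6981, D=e−e_prev=13.4141; u=1/2·7.4361+1/4·14.6981+1/4·13.4141=10.7461; next y=-1/5·(-5.4361)+1·10.7461=11.83332
n=7: y=11.83332, sp=2, e=sp−y=-9.83332; I=4.86478, D=e−e_prev=-17.26942; u=1/2·(-9.83332)+1/4·4.86478+1/4·(-17.26942)=-8.01782; next y=-1/5·11.83332+1·(-8.01782)=-10.384484

0 5 5.000 0.000
1 5 0.000 5.000
2 5 7.250 -1.000
3 5 -1.200 7.450
4 2 7.440 -2.690
5 2 -3.841 7.978
6 2 10.746 -5.436
7 2 -8.018 11.833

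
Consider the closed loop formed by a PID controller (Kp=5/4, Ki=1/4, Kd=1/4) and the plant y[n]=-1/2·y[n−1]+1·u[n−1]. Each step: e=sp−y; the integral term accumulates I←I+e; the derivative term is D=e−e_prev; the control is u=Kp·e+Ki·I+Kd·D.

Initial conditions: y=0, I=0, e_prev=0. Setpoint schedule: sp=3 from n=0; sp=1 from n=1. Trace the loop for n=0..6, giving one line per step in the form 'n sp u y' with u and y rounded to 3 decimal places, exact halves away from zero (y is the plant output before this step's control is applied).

0 3 5.250 0.000
1 1 -7.438 5.250
2 1 20.109 -10.063
3 1 -42.559 25.141
4 1 100.679 -55.129
5 1 -226.258 128.243
6 1 520.364 -290.379

(exact arithmetic carried between steps; '≈' marks a value shown rounded to 6 d.p. or computed from one; I and e_prev carry over from the previous line; the table rounds u and y to 3 d.p., halves away from zero)
n=0: y=0, sp=3, e=sp−y=3; I=3, D=e−e_prev=3; u=5/4·3+1/4·3+1/4·3=5.25; next y=-1/2·0+1·5.25=5.25
n=1: y=5.25, sp=1, e=sp−y=-4.25; I=-1.25, D=e−e_prev=-7.25; u=5/4·(-4.25)+1/4·(-1.25)+1/4·(-7.25)=-7.4375; next y=-1/2·5.25+1·(-7.4375)=-10.0625
n=2: y=-10.0625, sp=1, e=sp−y=11.0625; I=9.8125, D=e−e_prev=15.3125; u=5/4·11.0625+1/4·9.8125+1/4·15.3125=20.109375; next y=-1/2·(-10.0625)+1·20.109375=25.140625
n=3: y=25.140625, sp=1, e=sp−y=-24.140625; I=-14.328125, D=e−e_prev=-35.203125; u=5/4·(-24.140625)+1/4·(-14.328125)+1/4·(-35.203125)≈-42.558594; next y=-1/2·25.140625+1·(-42.558594)≈-55.128906
n=4: y≈-55.128906, sp=1, e=sp−y≈56.128906; I≈41.800781, D=e−e_prev≈80.269531; u=5/4·56.128906+1/4·41.800781+1/4·80.269531≈100.678711; next y=-1/2·(-55.128906)+1·100.678711≈128.243164
n=5: y≈128.243164, sp=1, e=sp−y≈-127.243164; I≈-85.442383, D=e−e_prev≈-183.372070; u=5/4·(-127.243164)+1/4·(-85.442383)+1/4·(-183.372070)≈-226.257568; next y=-1/2·128.243164+1·(-226.257568)≈-290.379150
n=6: y≈-290.379150, sp=1, e=sp−y≈291.379150; I≈205.936768, D=e−e_prev≈418.622314; u=5/4·291.379150+1/4·205.936768+1/4·418.622314≈520.363708; next y=-1/2·(-290.379150)+1·520.363708≈665.553284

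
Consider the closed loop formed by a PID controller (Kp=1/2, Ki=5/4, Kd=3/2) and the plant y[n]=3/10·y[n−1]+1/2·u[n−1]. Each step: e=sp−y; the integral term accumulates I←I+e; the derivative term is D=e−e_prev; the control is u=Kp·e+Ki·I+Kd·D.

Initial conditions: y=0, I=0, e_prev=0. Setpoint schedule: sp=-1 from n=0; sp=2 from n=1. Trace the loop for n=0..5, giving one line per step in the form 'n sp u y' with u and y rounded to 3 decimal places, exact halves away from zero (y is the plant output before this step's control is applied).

0 -1 -3.250 0.000
1 2 12.031 -1.625
2 2 -13.623 5.528
3 2 27.410 -5.153
4 2 -35.935 12.159
5 2 63.390 -14.320

(exact arithmetic carried between steps; '≈' marks a value shown rounded to 6 d.p. or computed from one; I and e_prev carry over from the previous line; the table rounds u and y to 3 d.p., halves away from zero)
n=0: y=0, sp=-1, e=sp−y=-1; I=-1, D=e−e_prev=-1; u=1/2·(-1)+5/4·(-1)+3/2·(-1)=-3.25; next y=3/10·0+1/2·(-3.25)=-1.625
n=1: y=-1.625, sp=2, e=sp−y=3.625; I=2.625, D=e−e_prev=4.625; u=1/2·3.625+5/4·2.625+3/2·4.625=12.03125; next y=3/10·(-1.625)+1/2·12.03125=5.528125
n=2: y=5.528125, sp=2, e=sp−y=-3.528125; I=-0.903125, D=e−e_prev=-7.153125; u=1/2·(-3.528125)+5/4·(-0.903125)+3/2·(-7.153125)≈-13.622656; next y=3/10·5.528125+1/2·(-13.622656)≈-5.152891
n=3: y≈-5.152891, sp=2, e=sp−y≈7.152891; I≈6.249766, D=e−e_prev≈10.681016; u=1/2·7.152891+5/4·6.249766+3/2·10.681016≈27.410176; next y=3/10·(-5.152891)+1/2·27.410176≈12.159221
n=4: y≈12.159221, sp=2, e=sp−y≈-10.159221; I≈-3.909455, D=e−e_prev≈-17.312111; u=1/2·(-10.159221)+5/4·(-3.909455)+3/2·(-17.312111)≈-35.934596; next y=3/10·12.159221+1/2·(-35.934596)≈-14.319532
n=5: y≈-14.319532, sp=2, e=sp−y≈16.319532; I≈12.410077, D=e−e_prev≈26.478753; u=1/2·16.319532+5/4·12.410077+3/2·26.478753≈63.390491; next y=3/10·(-14.319532)+1/2·63.390491≈27.399386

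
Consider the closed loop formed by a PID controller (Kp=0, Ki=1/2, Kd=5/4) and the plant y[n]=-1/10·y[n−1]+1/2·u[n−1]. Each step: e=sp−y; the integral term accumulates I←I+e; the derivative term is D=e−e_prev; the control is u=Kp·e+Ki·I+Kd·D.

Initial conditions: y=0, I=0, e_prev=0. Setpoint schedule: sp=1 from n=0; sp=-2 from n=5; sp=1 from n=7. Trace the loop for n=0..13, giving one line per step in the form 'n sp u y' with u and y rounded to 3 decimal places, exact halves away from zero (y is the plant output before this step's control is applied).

0 1 1.750 0.000
1 1 -0.531 0.875
2 1 2.774 -0.353
3 1 -1.192 1.422
4 1 4.597 -0.738
5 -2 -7.928 2.373
6 -2 9.028 -4.201
7 1 -8.825 4.934
8 1 14.097 -4.906
9 1 -17.029 7.539
10 1 24.671 -9.268
11 1 -30.633 13.262
12 1 43.733 -16.643
13 1 -55.130 23.531

(exact arithmetic carried between steps; '≈' marks a value shown rounded to 6 d.p. or computed from one; I and e_prev carry over from the previous line; the table rounds u and y to 3 d.p., halves away from zero)
n=0: y=0, sp=1, e=sp−y=1; I=1, D=e−e_prev=1; u=0·1+1/2·1+5/4·1=1.75; next y=-1/10·0+1/2·1.75=0.875
n=1: y=0.875, sp=1, e=sp−y=0.125; I=1.125, D=e−e_prev=-0.875; u=0·0.125+1/2·1.125+5/4·(-0.875)=-0.53125; next y=-1/10·0.875+1/2·(-0.53125)=-0.353125
n=2: y=-0.353125, sp=1, e=sp−y=1.353125; I=2.478125, D=e−e_prev=1.228125; u=0·1.353125+1/2·2.478125+5/4·1.228125≈2.774219; next y=-1/10·(-0.353125)+1/2·2.774219≈1.422422
n=3: y≈1.422422, sp=1, e=sp−y≈-0.422422; I≈2.055703, D=e−e_prev≈-1.775547; u=0·(-0.422422)+1/2·2.055703+5/4·(-1.775547)≈-1.191582; next y=-1/10·1.422422+1/2·(-1.191582)≈-0.738033
n=4: y≈-0.738033, sp=1, e=sp−y≈1.738033; I≈3.793736, D=e−e_prev≈2.160455; u=0·1.738033+1/2·3.793736+5/4·2.160455≈4.597437; next y=-1/10·(-0.738033)+1/2·4.597437≈2.372522
n=5: y≈2.372522, sp=-2, e=sp−y≈-4.372522; I≈-0.578785, D=e−e_prev≈-6.110555; u=0·(-4.372522)+1/2·(-0.578785)+5/4·(-6.110555)≈-7.927587; next y=-1/10·2.372522+1/2·(-7.927587)≈-4.201045
n=6: y≈-4.201045, sp=-2, e=sp−y≈2.201045; I≈1.622260, D=e−e_prev≈6.573567; u=0·2.201045+1/2·1.622260+5/4·6.573567≈9.028089; next y=-1/10·(-4.201045)+1/2·9.028089≈4.934149
n=7: y≈4.934149, sp=1, e=sp−y≈-3.934149; I≈-2.311889, D=e−e_prev≈-6.135195; u=0·(-3.934149)+1/2·(-2.311889)+5/4·(-6.135195)≈-8.824938; next y=-1/10·4.934149+1/2·(-8.824938)≈-4.905884
n=8: y≈-4.905884, sp=1, e=sp−y≈5.905884; I≈3.593995, D=e−e_prev≈9.840033; u=0·5.905884+1/2·3.593995+5/4·9.840033≈14.097038; next y=-1/10·(-4.905884)+1/2·14.097038≈7.539108
n=9: y≈7.539108, sp=1, e=sp−y≈-6.539108; I≈-2.945113, D=e−e_prev≈-12.444991; u=0·(-6.539108)+1/2·(-2.945113)+5/4·(-12.444991)≈-17.028796; next y=-1/10·7.539108+1/2·(-17.028796)≈-9.268309
n=10: y≈-9.268309, sp=1, e=sp−y≈10.268309; I≈7.323196, D=e−e_prev≈16.807416; u=0·10.268309+1/2·7.323196+5/4·16.807416≈24.670868; next y=-1/10·(-9.268309)+1/2·24.670868≈13.262265
n=11: y≈13.262265, sp=1, e=sp−y≈-12.262265; I≈-4.939069, D=e−e_prev≈-22.530573; u=0·(-12.262265)+1/2·(-4.939069)+5/4·(-22.530573)≈-30.632751; next y=-1/10·13.262265+1/2·(-30.632751)≈-16.642602
n=12: y≈-16.642602, sp=1, e=sp−y≈17.642602; I≈12.703533, D=e−e_prev≈29.904867; u=0·17.642602+1/2·12.703533+5/4·29.904867≈43.732850; next y=-1/10·(-16.642602)+1/2·43.732850≈23.530685
n=13: y≈23.530685, sp=1, e=sp−y≈-22.530685; I≈-9.827152, D=e−e_prev≈-40.173288; u=0·(-22.530685)+1/2·(-9.827152)+5/4·(-40.173288)≈-55.130186; next y=-1/10·23.530685+1/2·(-55.130186)≈-29.918161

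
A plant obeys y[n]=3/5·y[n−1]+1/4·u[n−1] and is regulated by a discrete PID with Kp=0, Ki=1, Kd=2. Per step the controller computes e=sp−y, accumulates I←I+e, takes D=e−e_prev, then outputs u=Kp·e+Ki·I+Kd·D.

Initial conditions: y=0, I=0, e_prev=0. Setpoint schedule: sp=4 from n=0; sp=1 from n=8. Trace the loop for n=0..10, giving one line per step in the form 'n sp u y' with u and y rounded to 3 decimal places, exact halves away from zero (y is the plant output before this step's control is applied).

0 4 12.000 0.000
1 4 -1.000 3.000
2 4 10.350 1.550
3 4 3.998 3.518
4 4 9.638 3.110
5 4 6.216 4.275
6 4 8.740 4.119
7 4 6.697 4.657
8 1 -1.320 4.468
9 1 7.187 2.351
10 1 -0.968 3.207

(exact arithmetic carried between steps; '≈' marks a value shown rounded to 6 d.p. or computed from one; I and e_prev carry over from the previous line; the table rounds u and y to 3 d.p., halves away from zero)
n=0: y=0, sp=4, e=sp−y=4; I=4, D=e−e_prev=4; u=0·4+1·4+2·4=12; next y=3/5·0+1/4·12=3
n=1: y=3, sp=4, e=sp−y=1; I=5, D=e−e_prev=-3; u=0·1+1·5+2·(-3)=-1; next y=3/5·3+1/4·(-1)=1.55
n=2: y=1.55, sp=4, e=sp−y=2.45; I=7.45, D=e−e_prev=1.45; u=0·2.45+1·7.45+2·1.45=10.35; next y=3/5·1.55+1/4·10.35=3.5175
n=3: y=3.5175, sp=4, e=sp−y=0.4825; I=7.9325, D=e−e_prev=-1.9675; u=0·0.4825+1·7.9325+2·(-1.9675)=3.9975; next y=3/5·3.5175+1/4·3.9975=3.109875
n=4: y=3.109875, sp=4, e=sp−y=0.890125; I=8.822625, D=e−e_prev=0.407625; u=0·0.890125+1·8.822625+2·0.407625=9.637875; next y=3/5·3.109875+1/4·9.637875≈4.275394
n=5: y≈4.275394, sp=4, e=sp−y≈-0.275394; I≈8.547231, D=e−e_prev≈-1.165519; u=0·(-0.275394)+1·8.547231+2·(-1.165519)≈6.216194; next y=3/5·4.275394+1/4·6.216194≈4.119285
n=6: y≈4.119285, sp=4, e=sp−y≈-0.119285; I≈8.427947, D=e−e_prev≈0.156109; u=0·(-0.119285)+1·8.427947+2·0.156109≈8.740165; next y=3/5·4.119285+1/4·8.740165≈4.656612
n=7: y≈4.656612, sp=4, e=sp−y≈-0.656612; I≈7.771335, D=e−e_prev≈-0.537327; u=0·(-0.656612)+1·7.771335+2·(-0.537327)≈6.696680; next y=3/5·4.656612+1/4·6.696680≈4.468137
n=8: y≈4.468137, sp=1, e=sp−y≈-3.468137; I≈4.303197, D=e−e_prev≈-2.811525; u=0·(-3.468137)+1·4.303197+2·(-2.811525)≈-1.319853; next y=3/5·4.468137+1/4·(-1.319853)≈2.350919
n=9: y≈2.350919, sp=1, e=sp−y≈-1.350919; I≈2.952278, D=e−e_prev≈2.117218; u=0·(-1.350919)+1·2.952278+2·2.117218≈7.186715; next y=3/5·2.350919+1/4·7.186715≈3.207230
n=10: y≈3.207230, sp=1, e=sp−y≈-2.207230; I≈0.745048, D=e−e_prev≈-0.856311; u=0·(-2.207230)+1·0.745048+2·(-0.856311)≈-0.967574; next y=3/5·3.207230+1/4·(-0.967574)≈1.682445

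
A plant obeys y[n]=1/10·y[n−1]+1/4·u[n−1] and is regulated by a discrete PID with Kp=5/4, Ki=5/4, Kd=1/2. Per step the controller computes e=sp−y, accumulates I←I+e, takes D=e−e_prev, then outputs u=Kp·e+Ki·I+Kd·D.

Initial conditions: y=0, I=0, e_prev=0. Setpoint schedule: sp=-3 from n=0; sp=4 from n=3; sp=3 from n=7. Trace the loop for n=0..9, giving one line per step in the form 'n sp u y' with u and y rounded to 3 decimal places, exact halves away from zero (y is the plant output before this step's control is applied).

(exact arithmetic carried between steps; '≈' marks a value shown rounded to 6 d.p. or computed from one; I and e_prev carry over from the previous line; the table rounds u and y to 3 d.p., halves away from zero)
n=0: y=0, sp=-3, e=sp−y=-3; I=-3, D=e−e_prev=-3; u=5/4·(-3)+5/4·(-3)+1/2·(-3)=-9; next y=1/10·0+1/4·(-9)=-2.25
n=1: y=-2.25, sp=-3, e=sp−y=-0.75; I=-3.75, D=e−e_prev=2.25; u=5/4·(-0.75)+5/4·(-3.75)+1/2·2.25=-4.5; next y=1/10·(-2.25)+1/4·(-4.5)=-1.35
n=2: y=-1.35, sp=-3, e=sp−y=-1.65; I=-5.4, D=e−e_prev=-0.9; u=5/4·(-1.65)+5/4·(-5.4)+1/2·(-0.9)=-9.2625; next y=1/10·(-1.35)+1/4·(-9.2625)=-2.450625
n=3: y=-2.450625, sp=4, e=sp−y=6.450625; I=1.050625, D=e−e_prev=8.100625; u=5/4·6.450625+5/4·1.050625+1/2·8.100625=13.426875; next y=1/10·(-2.450625)+1/4·13.426875≈3.111656
n=4: y≈3.111656, sp=4, e=sp−y≈0.888344; I≈1.938969, D=e−e_prev≈-5.562281; u=5/4·0.888344+5/4·1.938969+1/2·(-5.562281)≈0.753; next y=1/10·3.111656+1/4·0.753≈0.499416
n=5: y≈0.499416, sp=4, e=sp−y≈3.500584; I≈5.439553, D=e−e_prev≈2.612241; u=5/4·3.500584+5/4·5.439553+1/2·2.612241≈12.481292; next y=1/10·0.499416+1/4·12.481292≈3.170265
n=6: y≈3.170265, sp=4, e=sp−y≈0.829735; I≈6.269289, D=e−e_prev≈-2.670849; u=5/4·0.829735+5/4·6.269289+1/2·(-2.670849)≈7.538355; next y=1/10·3.170265+1/4·7.538355≈2.201615
n=7: y≈2.201615, sp=3, e=sp−y≈0.798385; I≈7.067673, D=e−e_prev≈-0.031351; u=5/4·0.798385+5/4·7.067673+1/2·(-0.031351)≈9.816897; next y=1/10·2.201615+1/4·9.816897≈2.674386
n=8: y≈2.674386, sp=3, e=sp−y≈0.325614; I≈7.393287, D=e−e_prev≈-0.472770; u=5/4·0.325614+5/4·7.393287+1/2·(-0.472770)≈9.412242; next y=1/10·2.674386+1/4·9.412242≈2.620499
n=9: y≈2.620499, sp=3, e=sp−y≈0.379501; I≈7.772788, D=e−e_prev≈0.053887; u=5/4·0.379501+5/4·7.772788+1/2·0.053887≈10.217305; next y=1/10·2.620499+1/4·10.217305≈2.816376

0 -3 -9.000 0.000
1 -3 -4.500 -2.250
2 -3 -9.263 -1.350
3 4 13.427 -2.451
4 4 0.753 3.112
5 4 12.481 0.499
6 4 7.538 3.170
7 3 9.817 2.202
8 3 9.412 2.674
9 3 10.217 2.620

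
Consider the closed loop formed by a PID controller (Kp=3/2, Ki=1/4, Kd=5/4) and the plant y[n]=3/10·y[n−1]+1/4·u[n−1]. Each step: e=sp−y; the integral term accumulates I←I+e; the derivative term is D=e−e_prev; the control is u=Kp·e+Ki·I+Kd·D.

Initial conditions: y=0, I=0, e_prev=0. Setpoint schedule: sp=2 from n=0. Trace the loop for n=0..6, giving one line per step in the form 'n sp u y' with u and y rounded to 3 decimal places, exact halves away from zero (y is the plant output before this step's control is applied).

(exact arithmetic carried between steps; '≈' marks a value shown rounded to 6 d.p. or computed from one; I and e_prev carry over from the previous line; the table rounds u and y to 3 d.p., halves away from zero)
n=0: y=0, sp=2, e=sp−y=2; I=2, D=e−e_prev=2; u=3/2·2+1/4·2+5/4·2=6; next y=3/10·0+1/4·6=1.5
n=1: y=1.5, sp=2, e=sp−y=0.5; I=2.5, D=e−e_prev=-1.5; u=3/2·0.5+1/4·2.5+5/4·(-1.5)=-0.5; next y=3/10·1.5+1/4·(-0.5)=0.325
n=2: y=0.325, sp=2, e=sp−y=1.675; I=4.175, D=e−e_prev=1.175; u=3/2·1.675+1/4·4.175+5/4·1.175=5.025; next y=3/10·0.325+1/4·5.025=1.35375
n=3: y=1.35375, sp=2, e=sp−y=0.64625; I=4.82125, D=e−e_prev=-1.02875; u=3/2·0.64625+1/4·4.82125+5/4·(-1.02875)=0.88875; next y=3/10·1.35375+1/4·0.88875≈0.628313
n=4: y≈0.628313, sp=2, e=sp−y≈1.371688; I≈6.192938, D=e−e_prev≈0.725438; u=3/2·1.371688+1/4·6.192938+5/4·0.725438≈4.512563; next y=3/10·0.628313+1/4·4.512563≈1.316634
n=5: y≈1.316634, sp=2, e=sp−y≈0.683366; I≈6.876303, D=e−e_prev≈-0.688322; u=3/2·0.683366+1/4·6.876303+5/4·(-0.688322)≈1.883722; next y=3/10·1.316634+1/4·1.883722≈0.865921
n=6: y≈0.865921, sp=2, e=sp−y≈1.134079; I≈8.010382, D=e−e_prev≈0.450714; u=3/2·1.134079+1/4·8.010382+5/4·0.450714≈4.267106; next y=3/10·0.865921+1/4·4.267106≈1.326553

0 2 6.000 0.000
1 2 -0.500 1.500
2 2 5.025 0.325
3 2 0.889 1.354
4 2 4.513 0.628
5 2 1.884 1.317
6 2 4.267 0.866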